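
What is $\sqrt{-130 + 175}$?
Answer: $3 \sqrt{5} \approx 6.7082$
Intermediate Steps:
$\sqrt{-130 + 175} = \sqrt{45} = 3 \sqrt{5}$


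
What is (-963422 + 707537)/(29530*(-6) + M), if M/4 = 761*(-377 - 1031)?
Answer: 255885/4463132 ≈ 0.057333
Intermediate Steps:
M = -4285952 (M = 4*(761*(-377 - 1031)) = 4*(761*(-1408)) = 4*(-1071488) = -4285952)
(-963422 + 707537)/(29530*(-6) + M) = (-963422 + 707537)/(29530*(-6) - 4285952) = -255885/(-177180 - 4285952) = -255885/(-4463132) = -255885*(-1/4463132) = 255885/4463132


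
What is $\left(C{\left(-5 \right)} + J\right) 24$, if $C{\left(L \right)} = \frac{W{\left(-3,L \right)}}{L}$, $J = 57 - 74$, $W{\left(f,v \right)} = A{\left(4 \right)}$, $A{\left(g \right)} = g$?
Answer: $- \frac{2136}{5} \approx -427.2$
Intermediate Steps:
$W{\left(f,v \right)} = 4$
$J = -17$ ($J = 57 - 74 = -17$)
$C{\left(L \right)} = \frac{4}{L}$
$\left(C{\left(-5 \right)} + J\right) 24 = \left(\frac{4}{-5} - 17\right) 24 = \left(4 \left(- \frac{1}{5}\right) - 17\right) 24 = \left(- \frac{4}{5} - 17\right) 24 = \left(- \frac{89}{5}\right) 24 = - \frac{2136}{5}$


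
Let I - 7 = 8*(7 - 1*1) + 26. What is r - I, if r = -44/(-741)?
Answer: -59977/741 ≈ -80.941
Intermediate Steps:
r = 44/741 (r = -44*(-1/741) = 44/741 ≈ 0.059379)
I = 81 (I = 7 + (8*(7 - 1*1) + 26) = 7 + (8*(7 - 1) + 26) = 7 + (8*6 + 26) = 7 + (48 + 26) = 7 + 74 = 81)
r - I = 44/741 - 1*81 = 44/741 - 81 = -59977/741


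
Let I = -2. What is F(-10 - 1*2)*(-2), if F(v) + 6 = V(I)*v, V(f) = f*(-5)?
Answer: 252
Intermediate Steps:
V(f) = -5*f
F(v) = -6 + 10*v (F(v) = -6 + (-5*(-2))*v = -6 + 10*v)
F(-10 - 1*2)*(-2) = (-6 + 10*(-10 - 1*2))*(-2) = (-6 + 10*(-10 - 2))*(-2) = (-6 + 10*(-12))*(-2) = (-6 - 120)*(-2) = -126*(-2) = 252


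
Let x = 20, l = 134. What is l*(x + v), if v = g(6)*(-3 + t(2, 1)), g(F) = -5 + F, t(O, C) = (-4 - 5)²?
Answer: 13132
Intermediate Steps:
t(O, C) = 81 (t(O, C) = (-9)² = 81)
v = 78 (v = (-5 + 6)*(-3 + 81) = 1*78 = 78)
l*(x + v) = 134*(20 + 78) = 134*98 = 13132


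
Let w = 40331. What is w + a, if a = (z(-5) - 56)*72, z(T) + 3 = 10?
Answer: 36803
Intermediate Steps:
z(T) = 7 (z(T) = -3 + 10 = 7)
a = -3528 (a = (7 - 56)*72 = -49*72 = -3528)
w + a = 40331 - 3528 = 36803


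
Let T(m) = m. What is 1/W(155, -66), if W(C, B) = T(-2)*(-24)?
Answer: 1/48 ≈ 0.020833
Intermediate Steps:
W(C, B) = 48 (W(C, B) = -2*(-24) = 48)
1/W(155, -66) = 1/48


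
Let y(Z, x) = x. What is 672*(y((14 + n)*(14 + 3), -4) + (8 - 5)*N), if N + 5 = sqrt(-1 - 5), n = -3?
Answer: -12768 + 2016*I*sqrt(6) ≈ -12768.0 + 4938.2*I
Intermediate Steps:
N = -5 + I*sqrt(6) (N = -5 + sqrt(-1 - 5) = -5 + sqrt(-6) = -5 + I*sqrt(6) ≈ -5.0 + 2.4495*I)
672*(y((14 + n)*(14 + 3), -4) + (8 - 5)*N) = 672*(-4 + (8 - 5)*(-5 + I*sqrt(6))) = 672*(-4 + 3*(-5 + I*sqrt(6))) = 672*(-4 + (-15 + 3*I*sqrt(6))) = 672*(-19 + 3*I*sqrt(6)) = -12768 + 2016*I*sqrt(6)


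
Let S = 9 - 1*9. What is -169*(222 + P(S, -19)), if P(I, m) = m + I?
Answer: -34307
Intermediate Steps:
S = 0 (S = 9 - 9 = 0)
P(I, m) = I + m
-169*(222 + P(S, -19)) = -169*(222 + (0 - 19)) = -169*(222 - 19) = -169*203 = -34307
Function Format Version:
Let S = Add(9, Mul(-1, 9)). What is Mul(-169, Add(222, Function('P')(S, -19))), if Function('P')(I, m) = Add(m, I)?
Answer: -34307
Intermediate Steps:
S = 0 (S = Add(9, -9) = 0)
Function('P')(I, m) = Add(I, m)
Mul(-169, Add(222, Function('P')(S, -19))) = Mul(-169, Add(222, Add(0, -19))) = Mul(-169, Add(222, -19)) = Mul(-169, 203) = -34307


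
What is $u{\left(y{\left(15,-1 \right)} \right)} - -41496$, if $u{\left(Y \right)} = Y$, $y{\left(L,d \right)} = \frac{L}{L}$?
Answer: $41497$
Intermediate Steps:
$y{\left(L,d \right)} = 1$
$u{\left(y{\left(15,-1 \right)} \right)} - -41496 = 1 - -41496 = 1 + 41496 = 41497$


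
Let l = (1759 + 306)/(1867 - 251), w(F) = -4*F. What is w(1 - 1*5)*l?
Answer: 2065/101 ≈ 20.446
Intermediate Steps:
l = 2065/1616 ≈ 1.2778
w(1 - 1*5)*l = -4*(1 - 1*5)*(2065/1616) = -4*(1 - 5)*(2065/1616) = -4*(-4)*(2065/1616) = 16*(2065/1616) = 2065/101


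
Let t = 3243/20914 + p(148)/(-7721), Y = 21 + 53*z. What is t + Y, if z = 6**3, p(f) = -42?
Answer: 264572223111/23068142 ≈ 11469.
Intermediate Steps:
z = 216
Y = 11469 (Y = 21 + 53*216 = 21 + 11448 = 11469)
t = 3702513/23068142 (t = 3243/20914 - 42/(-7721) = 3243*(1/20914) - 42*(-1/7721) = 3243/20914 + 6/1103 = 3702513/23068142 ≈ 0.16050)
t + Y = 3702513/23068142 + 11469 = 264572223111/23068142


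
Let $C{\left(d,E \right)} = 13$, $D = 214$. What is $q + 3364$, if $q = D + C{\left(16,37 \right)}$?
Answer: $3591$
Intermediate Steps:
$q = 227$ ($q = 214 + 13 = 227$)
$q + 3364 = 227 + 3364 = 3591$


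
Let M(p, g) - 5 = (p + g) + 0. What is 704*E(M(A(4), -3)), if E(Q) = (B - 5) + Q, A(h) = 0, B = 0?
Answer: -2112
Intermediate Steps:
M(p, g) = 5 + g + p (M(p, g) = 5 + ((p + g) + 0) = 5 + ((g + p) + 0) = 5 + (g + p) = 5 + g + p)
E(Q) = -5 + Q (E(Q) = (0 - 5) + Q = -5 + Q)
704*E(M(A(4), -3)) = 704*(-5 + (5 - 3 + 0)) = 704*(-5 + 2) = 704*(-3) = -2112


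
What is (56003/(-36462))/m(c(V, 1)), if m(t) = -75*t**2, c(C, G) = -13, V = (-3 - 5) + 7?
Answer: 56003/462155850 ≈ 0.00012118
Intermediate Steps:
V = -1 (V = -8 + 7 = -1)
(56003/(-36462))/m(c(V, 1)) = (56003/(-36462))/((-75*(-13)**2)) = (56003*(-1/36462))/((-75*169)) = -56003/36462/(-12675) = -56003/36462*(-1/12675) = 56003/462155850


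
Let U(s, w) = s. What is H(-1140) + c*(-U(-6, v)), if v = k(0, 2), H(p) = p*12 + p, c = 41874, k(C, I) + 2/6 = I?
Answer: 236424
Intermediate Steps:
k(C, I) = -⅓ + I
H(p) = 13*p (H(p) = 12*p + p = 13*p)
v = 5/3 (v = -⅓ + 2 = 5/3 ≈ 1.6667)
H(-1140) + c*(-U(-6, v)) = 13*(-1140) + 41874*(-1*(-6)) = -14820 + 41874*6 = -14820 + 251244 = 236424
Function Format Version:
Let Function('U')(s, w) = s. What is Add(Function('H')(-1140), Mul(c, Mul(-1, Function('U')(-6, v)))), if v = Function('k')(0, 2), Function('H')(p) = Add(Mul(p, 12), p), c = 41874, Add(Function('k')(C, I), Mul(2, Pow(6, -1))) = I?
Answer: 236424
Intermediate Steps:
Function('k')(C, I) = Add(Rational(-1, 3), I)
Function('H')(p) = Mul(13, p) (Function('H')(p) = Add(Mul(12, p), p) = Mul(13, p))
v = Rational(5, 3) (v = Add(Rational(-1, 3), 2) = Rational(5, 3) ≈ 1.6667)
Add(Function('H')(-1140), Mul(c, Mul(-1, Function('U')(-6, v)))) = Add(Mul(13, -1140), Mul(41874, Mul(-1, -6))) = Add(-14820, Mul(41874, 6)) = Add(-14820, 251244) = 236424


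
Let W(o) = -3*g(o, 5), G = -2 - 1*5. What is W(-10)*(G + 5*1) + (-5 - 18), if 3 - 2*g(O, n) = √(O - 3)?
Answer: -14 - 3*I*√13 ≈ -14.0 - 10.817*I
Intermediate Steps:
g(O, n) = 3/2 - √(-3 + O)/2 (g(O, n) = 3/2 - √(O - 3)/2 = 3/2 - √(-3 + O)/2)
G = -7 (G = -2 - 5 = -7)
W(o) = -9/2 + 3*√(-3 + o)/2 (W(o) = -3*(3/2 - √(-3 + o)/2) = -9/2 + 3*√(-3 + o)/2)
W(-10)*(G + 5*1) + (-5 - 18) = (-9/2 + 3*√(-3 - 10)/2)*(-7 + 5*1) + (-5 - 18) = (-9/2 + 3*√(-13)/2)*(-7 + 5) - 23 = (-9/2 + 3*(I*√13)/2)*(-2) - 23 = (-9/2 + 3*I*√13/2)*(-2) - 23 = (9 - 3*I*√13) - 23 = -14 - 3*I*√13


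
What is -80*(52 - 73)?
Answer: 1680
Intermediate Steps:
-80*(52 - 73) = -80*(-21) = 1680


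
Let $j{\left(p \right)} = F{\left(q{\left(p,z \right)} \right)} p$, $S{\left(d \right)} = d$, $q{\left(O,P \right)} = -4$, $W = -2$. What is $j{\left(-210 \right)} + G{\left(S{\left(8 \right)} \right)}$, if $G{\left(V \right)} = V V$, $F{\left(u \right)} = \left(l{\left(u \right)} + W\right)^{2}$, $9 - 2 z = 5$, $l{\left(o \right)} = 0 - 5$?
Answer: $-10226$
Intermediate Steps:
$l{\left(o \right)} = -5$
$z = 2$ ($z = \frac{9}{2} - \frac{5}{2} = 2$)
$F{\left(u \right)} = 49$ ($F{\left(u \right)} = \left(-5 - 2\right)^{2} = \left(-7\right)^{2} = 49$)
$G{\left(V \right)} = V^{2}$
$j{\left(p \right)} = 49 p$
$j{\left(-210 \right)} + G{\left(S{\left(8 \right)} \right)} = 49 \left(-210\right) + 8^{2} = -10290 + 64 = -10226$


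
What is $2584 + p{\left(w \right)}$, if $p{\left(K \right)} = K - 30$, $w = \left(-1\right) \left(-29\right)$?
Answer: $2583$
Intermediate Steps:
$w = 29$
$p{\left(K \right)} = -30 + K$ ($p{\left(K \right)} = K - 30 = -30 + K$)
$2584 + p{\left(w \right)} = 2584 + \left(-30 + 29\right) = 2584 - 1 = 2583$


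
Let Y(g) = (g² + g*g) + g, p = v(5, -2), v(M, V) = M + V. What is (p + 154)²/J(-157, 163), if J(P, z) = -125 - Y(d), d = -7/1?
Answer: -24649/216 ≈ -114.12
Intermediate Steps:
d = -7 (d = -7*1 = -7)
p = 3 (p = 5 - 2 = 3)
Y(g) = g + 2*g² (Y(g) = (g² + g²) + g = 2*g² + g = g + 2*g²)
J(P, z) = -216 (J(P, z) = -125 - (-7)*(1 + 2*(-7)) = -125 - (-7)*(1 - 14) = -125 - (-7)*(-13) = -125 - 1*91 = -125 - 91 = -216)
(p + 154)²/J(-157, 163) = (3 + 154)²/(-216) = 157²*(-1/216) = 24649*(-1/216) = -24649/216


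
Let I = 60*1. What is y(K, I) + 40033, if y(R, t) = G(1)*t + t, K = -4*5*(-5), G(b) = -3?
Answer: 39913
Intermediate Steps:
K = 100 (K = -20*(-5) = 100)
I = 60
y(R, t) = -2*t (y(R, t) = -3*t + t = -2*t)
y(K, I) + 40033 = -2*60 + 40033 = -120 + 40033 = 39913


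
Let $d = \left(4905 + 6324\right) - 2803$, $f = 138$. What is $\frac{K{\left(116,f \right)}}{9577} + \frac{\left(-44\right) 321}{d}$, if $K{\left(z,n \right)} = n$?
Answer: $- \frac{6095580}{3667991} \approx -1.6618$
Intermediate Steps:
$d = 8426$ ($d = 11229 - 2803 = 8426$)
$\frac{K{\left(116,f \right)}}{9577} + \frac{\left(-44\right) 321}{d} = \frac{138}{9577} + \frac{\left(-44\right) 321}{8426} = 138 \cdot \frac{1}{9577} - \frac{642}{383} = \frac{138}{9577} - \frac{642}{383} = - \frac{6095580}{3667991}$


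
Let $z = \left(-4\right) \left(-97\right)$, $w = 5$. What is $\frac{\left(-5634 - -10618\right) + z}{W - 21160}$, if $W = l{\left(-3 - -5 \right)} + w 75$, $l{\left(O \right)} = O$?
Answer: $- \frac{5372}{20783} \approx -0.25848$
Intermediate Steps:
$W = 377$ ($W = \left(-3 - -5\right) + 5 \cdot 75 = \left(-3 + 5\right) + 375 = 2 + 375 = 377$)
$z = 388$
$\frac{\left(-5634 - -10618\right) + z}{W - 21160} = \frac{\left(-5634 - -10618\right) + 388}{377 - 21160} = \frac{\left(-5634 + 10618\right) + 388}{-20783} = \left(4984 + 388\right) \left(- \frac{1}{20783}\right) = 5372 \left(- \frac{1}{20783}\right) = - \frac{5372}{20783}$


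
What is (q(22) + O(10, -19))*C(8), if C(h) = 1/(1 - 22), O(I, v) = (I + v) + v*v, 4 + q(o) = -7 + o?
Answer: -121/7 ≈ -17.286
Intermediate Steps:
q(o) = -11 + o (q(o) = -4 + (-7 + o) = -11 + o)
O(I, v) = I + v + v**2 (O(I, v) = (I + v) + v**2 = I + v + v**2)
C(h) = -1/21 (C(h) = 1/(-21) = -1/21)
(q(22) + O(10, -19))*C(8) = ((-11 + 22) + (10 - 19 + (-19)**2))*(-1/21) = (11 + (10 - 19 + 361))*(-1/21) = (11 + 352)*(-1/21) = 363*(-1/21) = -121/7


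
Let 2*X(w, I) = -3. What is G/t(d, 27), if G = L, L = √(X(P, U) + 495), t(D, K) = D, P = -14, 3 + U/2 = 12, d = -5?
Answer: -√1974/10 ≈ -4.4430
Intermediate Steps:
U = 18 (U = -6 + 2*12 = -6 + 24 = 18)
X(w, I) = -3/2 (X(w, I) = (½)*(-3) = -3/2)
L = √1974/2 (L = √(-3/2 + 495) = √(987/2) = √1974/2 ≈ 22.215)
G = √1974/2 ≈ 22.215
G/t(d, 27) = (√1974/2)/(-5) = (√1974/2)*(-⅕) = -√1974/10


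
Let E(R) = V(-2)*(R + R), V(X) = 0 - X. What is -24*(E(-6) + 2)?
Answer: 528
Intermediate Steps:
V(X) = -X
E(R) = 4*R (E(R) = (-1*(-2))*(R + R) = 2*(2*R) = 4*R)
-24*(E(-6) + 2) = -24*(4*(-6) + 2) = -24*(-24 + 2) = -24*(-22) = 528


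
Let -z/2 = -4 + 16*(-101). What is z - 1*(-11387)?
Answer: 14627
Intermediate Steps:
z = 3240 (z = -2*(-4 + 16*(-101)) = -2*(-4 - 1616) = -2*(-1620) = 3240)
z - 1*(-11387) = 3240 - 1*(-11387) = 3240 + 11387 = 14627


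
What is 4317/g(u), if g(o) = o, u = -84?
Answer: -1439/28 ≈ -51.393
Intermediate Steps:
4317/g(u) = 4317/(-84) = 4317*(-1/84) = -1439/28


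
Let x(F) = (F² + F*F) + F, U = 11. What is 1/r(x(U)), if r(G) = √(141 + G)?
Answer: √394/394 ≈ 0.050379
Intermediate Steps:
x(F) = F + 2*F² (x(F) = (F² + F²) + F = 2*F² + F = F + 2*F²)
1/r(x(U)) = 1/(√(141 + 11*(1 + 2*11))) = 1/(√(141 + 11*(1 + 22))) = 1/(√(141 + 11*23)) = 1/(√(141 + 253)) = 1/(√394) = √394/394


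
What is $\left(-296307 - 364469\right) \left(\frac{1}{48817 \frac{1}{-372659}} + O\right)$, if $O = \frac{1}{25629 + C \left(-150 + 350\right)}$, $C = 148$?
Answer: $\frac{13599784433272944}{2696114093} \approx 5.0442 \cdot 10^{6}$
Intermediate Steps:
$O = \frac{1}{55229}$ ($O = \frac{1}{25629 + 148 \left(-150 + 350\right)} = \frac{1}{25629 + 148 \cdot 200} = \frac{1}{25629 + 29600} = \frac{1}{55229} \approx 1.8106 \cdot 10^{-5}$)
$\left(-296307 - 364469\right) \left(\frac{1}{48817 \frac{1}{-372659}} + O\right) = \left(-296307 - 364469\right) \left(\frac{1}{48817 \frac{1}{-372659}} + \frac{1}{55229}\right) = - 660776 \left(\frac{1}{48817 \left(- \frac{1}{372659}\right)} + \frac{1}{55229}\right) = - 660776 \left(\frac{1}{- \frac{48817}{372659}} + \frac{1}{55229}\right) = - 660776 \left(- \frac{372659}{48817} + \frac{1}{55229}\right) = \left(-660776\right) \left(- \frac{20581535094}{2696114093}\right) = \frac{13599784433272944}{2696114093}$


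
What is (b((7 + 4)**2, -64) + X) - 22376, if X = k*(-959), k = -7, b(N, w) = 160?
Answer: -15503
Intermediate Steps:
X = 6713 (X = -7*(-959) = 6713)
(b((7 + 4)**2, -64) + X) - 22376 = (160 + 6713) - 22376 = 6873 - 22376 = -15503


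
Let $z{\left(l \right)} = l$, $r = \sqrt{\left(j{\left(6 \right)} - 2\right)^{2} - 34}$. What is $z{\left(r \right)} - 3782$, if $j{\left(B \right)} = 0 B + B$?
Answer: $-3782 + 3 i \sqrt{2} \approx -3782.0 + 4.2426 i$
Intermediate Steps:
$j{\left(B \right)} = B$ ($j{\left(B \right)} = 0 + B = B$)
$r = 3 i \sqrt{2}$ ($r = \sqrt{\left(6 - 2\right)^{2} - 34} = \sqrt{4^{2} - 34} = \sqrt{16 - 34} = \sqrt{-18} = 3 i \sqrt{2} \approx 4.2426 i$)
$z{\left(r \right)} - 3782 = 3 i \sqrt{2} - 3782 = -3782 + 3 i \sqrt{2}$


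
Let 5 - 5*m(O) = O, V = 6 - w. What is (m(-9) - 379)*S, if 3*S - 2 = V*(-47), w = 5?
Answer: 5643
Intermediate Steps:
V = 1 (V = 6 - 1*5 = 6 - 5 = 1)
m(O) = 1 - O/5
S = -15 (S = ⅔ + (1*(-47))/3 = ⅔ + (⅓)*(-47) = ⅔ - 47/3 = -15)
(m(-9) - 379)*S = ((1 - ⅕*(-9)) - 379)*(-15) = ((1 + 9/5) - 379)*(-15) = (14/5 - 379)*(-15) = -1881/5*(-15) = 5643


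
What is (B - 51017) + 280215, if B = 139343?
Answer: 368541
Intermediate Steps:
(B - 51017) + 280215 = (139343 - 51017) + 280215 = 88326 + 280215 = 368541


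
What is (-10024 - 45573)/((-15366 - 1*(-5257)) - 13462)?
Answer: 55597/23571 ≈ 2.3587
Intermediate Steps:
(-10024 - 45573)/((-15366 - 1*(-5257)) - 13462) = -55597/((-15366 + 5257) - 13462) = -55597/(-10109 - 13462) = -55597/(-23571) = -55597*(-1/23571) = 55597/23571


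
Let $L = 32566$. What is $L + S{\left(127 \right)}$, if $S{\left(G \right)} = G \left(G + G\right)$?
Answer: $64824$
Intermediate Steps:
$S{\left(G \right)} = 2 G^{2}$ ($S{\left(G \right)} = G 2 G = 2 G^{2}$)
$L + S{\left(127 \right)} = 32566 + 2 \cdot 127^{2} = 32566 + 2 \cdot 16129 = 32566 + 32258 = 64824$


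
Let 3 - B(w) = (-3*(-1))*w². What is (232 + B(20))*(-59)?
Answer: 56935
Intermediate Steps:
B(w) = 3 - 3*w² (B(w) = 3 - (-3*(-1))*w² = 3 - 3*w²)
(232 + B(20))*(-59) = (232 + (3 - 3*20²))*(-59) = (232 + (3 - 3*400))*(-59) = (232 + (3 - 1200))*(-59) = (232 - 1197)*(-59) = -965*(-59) = 56935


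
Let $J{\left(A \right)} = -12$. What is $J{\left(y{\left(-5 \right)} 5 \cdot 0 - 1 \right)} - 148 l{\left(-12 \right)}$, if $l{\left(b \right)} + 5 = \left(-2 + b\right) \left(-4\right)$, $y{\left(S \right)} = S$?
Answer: $-7560$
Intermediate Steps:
$l{\left(b \right)} = 3 - 4 b$ ($l{\left(b \right)} = -5 + \left(-2 + b\right) \left(-4\right) = -5 - \left(-8 + 4 b\right) = 3 - 4 b$)
$J{\left(y{\left(-5 \right)} 5 \cdot 0 - 1 \right)} - 148 l{\left(-12 \right)} = -12 - 148 \left(3 - -48\right) = -12 - 148 \left(3 + 48\right) = -12 - 7548 = -7560$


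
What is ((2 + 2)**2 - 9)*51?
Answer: 357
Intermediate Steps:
((2 + 2)**2 - 9)*51 = (4**2 - 9)*51 = (16 - 9)*51 = 7*51 = 357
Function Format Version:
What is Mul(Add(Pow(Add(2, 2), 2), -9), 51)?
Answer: 357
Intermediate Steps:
Mul(Add(Pow(Add(2, 2), 2), -9), 51) = Mul(Add(Pow(4, 2), -9), 51) = Mul(Add(16, -9), 51) = Mul(7, 51) = 357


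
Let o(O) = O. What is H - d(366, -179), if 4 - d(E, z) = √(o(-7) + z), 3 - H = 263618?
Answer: -263619 + I*√186 ≈ -2.6362e+5 + 13.638*I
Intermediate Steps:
H = -263615 (H = 3 - 1*263618 = 3 - 263618 = -263615)
d(E, z) = 4 - √(-7 + z)
H - d(366, -179) = -263615 - (4 - √(-7 - 179)) = -263615 - (4 - √(-186)) = -263615 - (4 - I*√186) = -263615 + (-4 + I*√186) = -263619 + I*√186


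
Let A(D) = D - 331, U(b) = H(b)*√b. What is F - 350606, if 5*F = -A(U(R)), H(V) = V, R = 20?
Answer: -1752699/5 - 8*√5 ≈ -3.5056e+5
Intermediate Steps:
U(b) = b^(3/2) (U(b) = b*√b = b^(3/2))
A(D) = -331 + D
F = 331/5 - 8*√5 (F = (-(-331 + 20^(3/2)))/5 = (-(-331 + 40*√5))/5 = (331 - 40*√5)/5 = 331/5 - 8*√5 ≈ 48.311)
F - 350606 = (331/5 - 8*√5) - 350606 = -1752699/5 - 8*√5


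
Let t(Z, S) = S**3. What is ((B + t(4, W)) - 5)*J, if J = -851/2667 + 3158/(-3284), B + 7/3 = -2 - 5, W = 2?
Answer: 106562165/13137642 ≈ 8.1112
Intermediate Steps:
B = -28/3 (B = -7/3 + (-2 - 5) = -7/3 - 7 = -28/3 ≈ -9.3333)
J = -5608535/4379214 (J = -851*1/2667 + 3158*(-1/3284) = -851/2667 - 1579/1642 = -5608535/4379214 ≈ -1.2807)
((B + t(4, W)) - 5)*J = ((-28/3 + 2**3) - 5)*(-5608535/4379214) = ((-28/3 + 8) - 5)*(-5608535/4379214) = (-4/3 - 5)*(-5608535/4379214) = -19/3*(-5608535/4379214) = 106562165/13137642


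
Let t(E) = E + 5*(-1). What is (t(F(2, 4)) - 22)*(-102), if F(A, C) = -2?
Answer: 2958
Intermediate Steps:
t(E) = -5 + E (t(E) = E - 5 = -5 + E)
(t(F(2, 4)) - 22)*(-102) = ((-5 - 2) - 22)*(-102) = (-7 - 22)*(-102) = -29*(-102) = 2958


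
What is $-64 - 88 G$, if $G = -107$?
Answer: $9352$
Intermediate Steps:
$-64 - 88 G = -64 - -9416 = -64 + 9416 = 9352$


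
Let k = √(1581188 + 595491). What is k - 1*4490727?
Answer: -4490727 + √2176679 ≈ -4.4892e+6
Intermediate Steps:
k = √2176679 ≈ 1475.4
k - 1*4490727 = √2176679 - 1*4490727 = √2176679 - 4490727 = -4490727 + √2176679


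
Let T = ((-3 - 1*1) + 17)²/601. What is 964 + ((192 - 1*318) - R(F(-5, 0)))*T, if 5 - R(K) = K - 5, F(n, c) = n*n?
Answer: 560605/601 ≈ 932.79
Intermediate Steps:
F(n, c) = n²
T = 169/601 (T = ((-3 - 1) + 17)²*(1/601) = (-4 + 17)²*(1/601) = 13²*(1/601) = 169*(1/601) = 169/601 ≈ 0.28120)
R(K) = 10 - K (R(K) = 5 - (K - 5) = 5 - (-5 + K) = 5 + (5 - K) = 10 - K)
964 + ((192 - 1*318) - R(F(-5, 0)))*T = 964 + ((192 - 1*318) - (10 - 1*(-5)²))*(169/601) = 964 + ((192 - 318) - (10 - 1*25))*(169/601) = 964 + (-126 - (10 - 25))*(169/601) = 964 + (-126 - 1*(-15))*(169/601) = 964 + (-126 + 15)*(169/601) = 964 - 111*169/601 = 964 - 18759/601 = 560605/601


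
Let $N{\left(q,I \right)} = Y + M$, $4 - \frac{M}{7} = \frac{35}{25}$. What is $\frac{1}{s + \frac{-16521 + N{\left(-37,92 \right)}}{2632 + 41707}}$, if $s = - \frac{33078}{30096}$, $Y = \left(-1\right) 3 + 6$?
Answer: $- \frac{1112022120}{1636019519} \approx -0.67971$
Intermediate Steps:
$Y = 3$ ($Y = -3 + 6 = 3$)
$M = \frac{91}{5}$ ($M = 28 - 7 \cdot \frac{35}{25} = 28 - 7 \cdot 35 \cdot \frac{1}{25} = 28 - \frac{49}{5} = \frac{91}{5} \approx 18.2$)
$N{\left(q,I \right)} = \frac{106}{5}$ ($N{\left(q,I \right)} = 3 + \frac{91}{5} = \frac{106}{5}$)
$s = - \frac{5513}{5016}$ ($s = \left(-33078\right) \frac{1}{30096} = - \frac{5513}{5016} \approx -1.0991$)
$\frac{1}{s + \frac{-16521 + N{\left(-37,92 \right)}}{2632 + 41707}} = \frac{1}{- \frac{5513}{5016} + \frac{-16521 + \frac{106}{5}}{2632 + 41707}} = \frac{1}{- \frac{5513}{5016} - \frac{82499}{5 \cdot 44339}} = \frac{1}{- \frac{5513}{5016} - \frac{82499}{221695}} = \frac{1}{- \frac{1636019519}{1112022120}} = - \frac{1112022120}{1636019519}$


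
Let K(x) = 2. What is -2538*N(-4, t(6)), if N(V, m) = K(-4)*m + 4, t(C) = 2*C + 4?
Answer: -91368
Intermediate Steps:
t(C) = 4 + 2*C
N(V, m) = 4 + 2*m (N(V, m) = 2*m + 4 = 4 + 2*m)
-2538*N(-4, t(6)) = -2538*(4 + 2*(4 + 2*6)) = -2538*(4 + 2*(4 + 12)) = -2538*(4 + 2*16) = -2538*(4 + 32) = -2538*36 = -91368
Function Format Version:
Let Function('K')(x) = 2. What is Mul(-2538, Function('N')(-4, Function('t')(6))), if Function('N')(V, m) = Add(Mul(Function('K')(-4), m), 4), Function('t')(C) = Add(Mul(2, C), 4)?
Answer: -91368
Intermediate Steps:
Function('t')(C) = Add(4, Mul(2, C))
Function('N')(V, m) = Add(4, Mul(2, m)) (Function('N')(V, m) = Add(Mul(2, m), 4) = Add(4, Mul(2, m)))
Mul(-2538, Function('N')(-4, Function('t')(6))) = Mul(-2538, Add(4, Mul(2, Add(4, Mul(2, 6))))) = Mul(-2538, Add(4, Mul(2, Add(4, 12)))) = Mul(-2538, Add(4, Mul(2, 16))) = Mul(-2538, Add(4, 32)) = Mul(-2538, 36) = -91368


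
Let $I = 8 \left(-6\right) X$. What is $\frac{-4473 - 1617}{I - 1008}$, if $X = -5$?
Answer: $\frac{1015}{128} \approx 7.9297$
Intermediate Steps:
$I = 240$ ($I = 8 \left(-6\right) \left(-5\right) = \left(-48\right) \left(-5\right) = 240$)
$\frac{-4473 - 1617}{I - 1008} = \frac{-4473 - 1617}{240 - 1008} = - \frac{6090}{-768} = \left(-6090\right) \left(- \frac{1}{768}\right) = \frac{1015}{128}$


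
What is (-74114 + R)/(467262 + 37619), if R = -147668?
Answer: -221782/504881 ≈ -0.43928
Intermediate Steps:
(-74114 + R)/(467262 + 37619) = (-74114 - 147668)/(467262 + 37619) = -221782/504881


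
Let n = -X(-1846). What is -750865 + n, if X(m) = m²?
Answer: -4158581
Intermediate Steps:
n = -3407716 (n = -1*(-1846)² = -1*3407716 = -3407716)
-750865 + n = -750865 - 3407716 = -4158581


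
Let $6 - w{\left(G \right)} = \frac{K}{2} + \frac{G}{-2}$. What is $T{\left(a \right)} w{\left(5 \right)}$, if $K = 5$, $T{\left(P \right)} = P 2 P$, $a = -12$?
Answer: $1728$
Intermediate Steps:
$T{\left(P \right)} = 2 P^{2}$ ($T{\left(P \right)} = 2 P P = 2 P^{2}$)
$w{\left(G \right)} = \frac{7}{2} + \frac{G}{2}$ ($w{\left(G \right)} = 6 - \left(\frac{5}{2} + \frac{G}{-2}\right) = 6 - \left(5 \cdot \frac{1}{2} + G \left(- \frac{1}{2}\right)\right) = 6 - \left(\frac{5}{2} - \frac{G}{2}\right) = 6 + \left(- \frac{5}{2} + \frac{G}{2}\right) = \frac{7}{2} + \frac{G}{2}$)
$T{\left(a \right)} w{\left(5 \right)} = 2 \left(-12\right)^{2} \left(\frac{7}{2} + \frac{1}{2} \cdot 5\right) = 2 \cdot 144 \left(\frac{7}{2} + \frac{5}{2}\right) = 288 \cdot 6 = 1728$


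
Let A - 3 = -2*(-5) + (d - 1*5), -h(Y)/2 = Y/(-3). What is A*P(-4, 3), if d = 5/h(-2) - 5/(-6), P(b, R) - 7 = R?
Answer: 305/6 ≈ 50.833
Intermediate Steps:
P(b, R) = 7 + R
h(Y) = 2*Y/3 (h(Y) = -2*Y/(-3) = -2*Y*(-1)/3 = -(-2)*Y/3 = 2*Y/3)
d = -35/12 (d = 5/(((⅔)*(-2))) - 5/(-6) = 5/(-4/3) - 5*(-⅙) = 5*(-¾) + ⅚ = -15/4 + ⅚ = -35/12 ≈ -2.9167)
A = 61/12 (A = 3 + (-2*(-5) + (-35/12 - 1*5)) = 3 + (10 + (-35/12 - 5)) = 3 + (10 - 95/12) = 3 + 25/12 = 61/12 ≈ 5.0833)
A*P(-4, 3) = 61*(7 + 3)/12 = (61/12)*10 = 305/6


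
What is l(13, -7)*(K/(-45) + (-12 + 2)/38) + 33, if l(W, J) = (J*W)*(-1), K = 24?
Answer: -11252/285 ≈ -39.481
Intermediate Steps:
l(W, J) = -J*W
l(13, -7)*(K/(-45) + (-12 + 2)/38) + 33 = (-1*(-7)*13)*(24/(-45) + (-12 + 2)/38) + 33 = 91*(24*(-1/45) - 10*1/38) + 33 = 91*(-8/15 - 5/19) + 33 = 91*(-227/285) + 33 = -20657/285 + 33 = -11252/285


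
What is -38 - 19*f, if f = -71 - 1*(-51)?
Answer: 342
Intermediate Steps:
f = -20 (f = -71 + 51 = -20)
-38 - 19*f = -38 - 19*(-20) = -38 + 380 = 342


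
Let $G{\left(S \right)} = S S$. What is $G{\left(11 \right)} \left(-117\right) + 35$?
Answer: $-14122$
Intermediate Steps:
$G{\left(S \right)} = S^{2}$
$G{\left(11 \right)} \left(-117\right) + 35 = 11^{2} \left(-117\right) + 35 = 121 \left(-117\right) + 35 = -14157 + 35 = -14122$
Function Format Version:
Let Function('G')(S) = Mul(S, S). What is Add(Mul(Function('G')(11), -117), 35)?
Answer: -14122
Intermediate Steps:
Function('G')(S) = Pow(S, 2)
Add(Mul(Function('G')(11), -117), 35) = Add(Mul(Pow(11, 2), -117), 35) = Add(Mul(121, -117), 35) = Add(-14157, 35) = -14122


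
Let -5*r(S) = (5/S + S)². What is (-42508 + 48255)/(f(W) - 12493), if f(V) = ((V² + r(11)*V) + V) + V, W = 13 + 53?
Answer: -316085/535531 ≈ -0.59023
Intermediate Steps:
r(S) = -(S + 5/S)²/5 (r(S) = -(5/S + S)²/5 = -(S + 5/S)²/5)
W = 66
f(V) = V² - 14666*V/605 (f(V) = ((V² + (-⅕*(5 + 11²)²/11²)*V) + V) + V = ((V² + (-⅕*1/121*(5 + 121)²)*V) + V) + V = ((V² + (-⅕*1/121*126²)*V) + V) + V = ((V² + (-⅕*1/121*15876)*V) + V) + V = ((V² - 15876*V/605) + V) + V = (V² - 15271*V/605) + V = V² - 14666*V/605)
(-42508 + 48255)/(f(W) - 12493) = (-42508 + 48255)/((1/605)*66*(-14666 + 605*66) - 12493) = 5747/((1/605)*66*(-14666 + 39930) - 12493) = 5747/((1/605)*66*25264 - 12493) = 5747/(151584/55 - 12493) = 5747/(-535531/55) = 5747*(-55/535531) = -316085/535531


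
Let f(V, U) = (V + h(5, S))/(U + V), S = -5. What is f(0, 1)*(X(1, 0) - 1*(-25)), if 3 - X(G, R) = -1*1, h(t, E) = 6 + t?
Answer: 319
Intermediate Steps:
X(G, R) = 4 (X(G, R) = 3 - (-1) = 3 - 1*(-1) = 3 + 1 = 4)
f(V, U) = (11 + V)/(U + V) (f(V, U) = (V + (6 + 5))/(U + V) = (V + 11)/(U + V) = (11 + V)/(U + V))
f(0, 1)*(X(1, 0) - 1*(-25)) = ((11 + 0)/(1 + 0))*(4 - 1*(-25)) = (11/1)*(4 + 25) = (1*11)*29 = 11*29 = 319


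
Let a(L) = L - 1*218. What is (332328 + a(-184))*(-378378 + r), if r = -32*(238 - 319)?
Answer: -124733143836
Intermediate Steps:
a(L) = -218 + L (a(L) = L - 218 = -218 + L)
r = 2592 (r = -32*(-81) = 2592)
(332328 + a(-184))*(-378378 + r) = (332328 + (-218 - 184))*(-378378 + 2592) = (332328 - 402)*(-375786) = 331926*(-375786) = -124733143836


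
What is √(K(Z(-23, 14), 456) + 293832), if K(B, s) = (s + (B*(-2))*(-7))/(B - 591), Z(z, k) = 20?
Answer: 2*√23950214714/571 ≈ 542.06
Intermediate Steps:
K(B, s) = (s + 14*B)/(-591 + B) (K(B, s) = (s - 2*B*(-7))/(-591 + B) = (s + 14*B)/(-591 + B))
√(K(Z(-23, 14), 456) + 293832) = √((456 + 14*20)/(-591 + 20) + 293832) = √((456 + 280)/(-571) + 293832) = √(-1/571*736 + 293832) = √(-736/571 + 293832) = √(167777336/571) = 2*√23950214714/571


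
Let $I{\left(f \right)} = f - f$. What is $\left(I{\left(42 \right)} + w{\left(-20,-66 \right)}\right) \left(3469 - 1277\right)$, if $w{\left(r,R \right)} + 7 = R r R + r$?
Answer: $-191026224$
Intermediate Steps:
$I{\left(f \right)} = 0$
$w{\left(r,R \right)} = -7 + r + r R^{2}$ ($w{\left(r,R \right)} = -7 + \left(R r R + r\right) = -7 + \left(r R^{2} + r\right) = -7 + \left(r + r R^{2}\right) = -7 + r + r R^{2}$)
$\left(I{\left(42 \right)} + w{\left(-20,-66 \right)}\right) \left(3469 - 1277\right) = \left(0 - \left(27 + 87120\right)\right) \left(3469 - 1277\right) = \left(0 - 87147\right) 2192 = \left(-87147\right) 2192 = -191026224$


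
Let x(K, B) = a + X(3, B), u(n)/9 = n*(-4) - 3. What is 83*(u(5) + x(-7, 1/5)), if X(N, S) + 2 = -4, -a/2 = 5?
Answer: -18509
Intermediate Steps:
a = -10 (a = -2*5 = -10)
u(n) = -27 - 36*n (u(n) = 9*(n*(-4) - 3) = 9*(-4*n - 3) = 9*(-3 - 4*n) = -27 - 36*n)
X(N, S) = -6 (X(N, S) = -2 - 4 = -6)
x(K, B) = -16 (x(K, B) = -10 - 6 = -16)
83*(u(5) + x(-7, 1/5)) = 83*((-27 - 36*5) - 16) = 83*((-27 - 180) - 16) = 83*(-207 - 16) = 83*(-223) = -18509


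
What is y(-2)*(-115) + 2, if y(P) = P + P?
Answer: 462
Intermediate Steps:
y(P) = 2*P
y(-2)*(-115) + 2 = (2*(-2))*(-115) + 2 = -4*(-115) + 2 = 460 + 2 = 462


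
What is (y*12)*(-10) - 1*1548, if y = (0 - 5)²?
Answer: -4548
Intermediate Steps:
y = 25 (y = (-5)² = 25)
(y*12)*(-10) - 1*1548 = (25*12)*(-10) - 1*1548 = 300*(-10) - 1548 = -3000 - 1548 = -4548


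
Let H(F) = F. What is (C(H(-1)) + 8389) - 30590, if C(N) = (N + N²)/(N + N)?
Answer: -22201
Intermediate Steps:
C(N) = (N + N²)/(2*N) (C(N) = (N + N²)/((2*N)) = (N + N²)*(1/(2*N)) = (N + N²)/(2*N))
(C(H(-1)) + 8389) - 30590 = ((½ + (½)*(-1)) + 8389) - 30590 = ((½ - ½) + 8389) - 30590 = (0 + 8389) - 30590 = 8389 - 30590 = -22201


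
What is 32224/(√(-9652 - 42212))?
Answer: -8056*I*√12966/6483 ≈ -141.5*I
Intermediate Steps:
32224/(√(-9652 - 42212)) = 32224/(√(-51864)) = 32224/((2*I*√12966)) = 32224*(-I*√12966/25932) = -8056*I*√12966/6483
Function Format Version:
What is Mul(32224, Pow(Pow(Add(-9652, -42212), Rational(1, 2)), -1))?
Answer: Mul(Rational(-8056, 6483), I, Pow(12966, Rational(1, 2))) ≈ Mul(-141.50, I)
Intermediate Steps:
Mul(32224, Pow(Pow(Add(-9652, -42212), Rational(1, 2)), -1)) = Mul(32224, Pow(Pow(-51864, Rational(1, 2)), -1)) = Mul(32224, Pow(Mul(2, I, Pow(12966, Rational(1, 2))), -1)) = Mul(32224, Mul(Rational(-1, 25932), I, Pow(12966, Rational(1, 2)))) = Mul(Rational(-8056, 6483), I, Pow(12966, Rational(1, 2)))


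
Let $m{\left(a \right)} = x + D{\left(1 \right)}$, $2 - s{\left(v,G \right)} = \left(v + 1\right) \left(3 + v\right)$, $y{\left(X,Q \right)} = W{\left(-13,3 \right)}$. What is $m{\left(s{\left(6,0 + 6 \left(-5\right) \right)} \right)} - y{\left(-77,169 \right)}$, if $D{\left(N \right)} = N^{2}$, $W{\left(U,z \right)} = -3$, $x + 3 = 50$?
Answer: $51$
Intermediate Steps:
$x = 47$ ($x = -3 + 50 = 47$)
$y{\left(X,Q \right)} = -3$
$s{\left(v,G \right)} = 2 - \left(1 + v\right) \left(3 + v\right)$ ($s{\left(v,G \right)} = 2 - \left(v + 1\right) \left(3 + v\right) = 2 - \left(1 + v\right) \left(3 + v\right)$)
$m{\left(a \right)} = 48$ ($m{\left(a \right)} = 47 + 1^{2} = 47 + 1 = 48$)
$m{\left(s{\left(6,0 + 6 \left(-5\right) \right)} \right)} - y{\left(-77,169 \right)} = 48 - -3 = 48 + 3 = 51$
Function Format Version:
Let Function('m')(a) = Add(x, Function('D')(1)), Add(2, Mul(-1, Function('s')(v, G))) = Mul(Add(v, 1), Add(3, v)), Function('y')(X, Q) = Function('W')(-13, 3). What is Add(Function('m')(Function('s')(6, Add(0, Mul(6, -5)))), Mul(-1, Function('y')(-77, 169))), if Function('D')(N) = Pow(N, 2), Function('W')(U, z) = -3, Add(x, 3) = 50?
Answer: 51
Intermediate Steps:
x = 47 (x = Add(-3, 50) = 47)
Function('y')(X, Q) = -3
Function('s')(v, G) = Add(2, Mul(-1, Add(1, v), Add(3, v))) (Function('s')(v, G) = Add(2, Mul(-1, Mul(Add(v, 1), Add(3, v)))) = Add(2, Mul(-1, Mul(Add(1, v), Add(3, v)))) = Add(2, Mul(-1, Add(1, v), Add(3, v))))
Function('m')(a) = 48 (Function('m')(a) = Add(47, Pow(1, 2)) = Add(47, 1) = 48)
Add(Function('m')(Function('s')(6, Add(0, Mul(6, -5)))), Mul(-1, Function('y')(-77, 169))) = Add(48, Mul(-1, -3)) = Add(48, 3) = 51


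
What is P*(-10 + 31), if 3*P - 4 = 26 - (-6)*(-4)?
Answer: 42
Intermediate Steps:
P = 2 (P = 4/3 + (26 - (-6)*(-4))/3 = 4/3 + (26 - 1*24)/3 = 4/3 + (26 - 24)/3 = 4/3 + (1/3)*2 = 4/3 + 2/3 = 2)
P*(-10 + 31) = 2*(-10 + 31) = 2*21 = 42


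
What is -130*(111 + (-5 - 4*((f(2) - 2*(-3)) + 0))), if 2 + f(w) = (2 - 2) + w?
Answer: -10660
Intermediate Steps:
f(w) = -2 + w (f(w) = -2 + ((2 - 2) + w) = -2 + (0 + w) = -2 + w)
-130*(111 + (-5 - 4*((f(2) - 2*(-3)) + 0))) = -130*(111 + (-5 - 4*(((-2 + 2) - 2*(-3)) + 0))) = -130*(111 + (-5 - 4*((0 + 6) + 0))) = -130*(111 + (-5 - 4*(6 + 0))) = -130*(111 + (-5 - 4*6)) = -130*(111 + (-5 - 24)) = -130*(111 - 29) = -130*82 = -10660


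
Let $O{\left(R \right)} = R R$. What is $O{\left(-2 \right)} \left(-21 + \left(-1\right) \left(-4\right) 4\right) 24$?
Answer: $-480$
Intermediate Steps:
$O{\left(R \right)} = R^{2}$
$O{\left(-2 \right)} \left(-21 + \left(-1\right) \left(-4\right) 4\right) 24 = \left(-2\right)^{2} \left(-21 + \left(-1\right) \left(-4\right) 4\right) 24 = 4 \left(-21 + 4 \cdot 4\right) 24 = 4 \left(-21 + 16\right) 24 = 4 \left(\left(-5\right) 24\right) = 4 \left(-120\right) = -480$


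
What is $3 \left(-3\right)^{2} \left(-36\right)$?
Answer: $-972$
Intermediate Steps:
$3 \left(-3\right)^{2} \left(-36\right) = 3 \cdot 9 \left(-36\right) = 27 \left(-36\right) = -972$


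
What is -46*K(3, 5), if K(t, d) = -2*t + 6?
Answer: 0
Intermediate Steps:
K(t, d) = 6 - 2*t
-46*K(3, 5) = -46*(6 - 2*3) = -46*(6 - 6) = -46*0 = 0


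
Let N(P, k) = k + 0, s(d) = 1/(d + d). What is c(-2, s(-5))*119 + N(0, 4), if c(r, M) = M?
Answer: -79/10 ≈ -7.9000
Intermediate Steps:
s(d) = 1/(2*d)
N(P, k) = k
c(-2, s(-5))*119 + N(0, 4) = ((1/2)/(-5))*119 + 4 = ((1/2)*(-1/5))*119 + 4 = -1/10*119 + 4 = -119/10 + 4 = -79/10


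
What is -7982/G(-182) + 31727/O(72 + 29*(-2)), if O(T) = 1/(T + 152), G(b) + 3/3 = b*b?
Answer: 174448299904/33123 ≈ 5.2667e+6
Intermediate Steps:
G(b) = -1 + b² (G(b) = -1 + b*b = -1 + b²)
O(T) = 1/(152 + T)
-7982/G(-182) + 31727/O(72 + 29*(-2)) = -7982/(-1 + (-182)²) + 31727/(1/(152 + (72 + 29*(-2)))) = -7982/(-1 + 33124) + 31727/(1/(152 + (72 - 58))) = -7982/33123 + 31727/(1/(152 + 14)) = -7982*1/33123 + 31727/(1/166) = -7982/33123 + 31727/(1/166) = -7982/33123 + 31727*166 = -7982/33123 + 5266682 = 174448299904/33123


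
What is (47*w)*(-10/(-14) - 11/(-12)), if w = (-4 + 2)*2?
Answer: -6439/21 ≈ -306.62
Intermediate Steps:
w = -4 (w = -2*2 = -4)
(47*w)*(-10/(-14) - 11/(-12)) = (47*(-4))*(-10/(-14) - 11/(-12)) = -188*(-10*(-1/14) - 11*(-1/12)) = -188*(5/7 + 11/12) = -188*137/84 = -6439/21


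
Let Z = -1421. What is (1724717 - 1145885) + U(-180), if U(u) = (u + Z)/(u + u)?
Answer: 208381121/360 ≈ 5.7884e+5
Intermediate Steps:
U(u) = (-1421 + u)/(2*u) (U(u) = (u - 1421)/(u + u) = (-1421 + u)/((2*u)) = (-1421 + u)*(1/(2*u)) = (-1421 + u)/(2*u))
(1724717 - 1145885) + U(-180) = (1724717 - 1145885) + (½)*(-1421 - 180)/(-180) = 578832 + (½)*(-1/180)*(-1601) = 578832 + 1601/360 = 208381121/360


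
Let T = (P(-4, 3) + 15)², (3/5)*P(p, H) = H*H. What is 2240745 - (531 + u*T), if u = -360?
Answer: 2564214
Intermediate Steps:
P(p, H) = 5*H²/3 (P(p, H) = 5*(H*H)/3 = 5*H²/3)
T = 900 (T = ((5/3)*3² + 15)² = ((5/3)*9 + 15)² = (15 + 15)² = 30² = 900)
2240745 - (531 + u*T) = 2240745 - (531 - 360*900) = 2240745 - (531 - 324000) = 2240745 - 1*(-323469) = 2240745 + 323469 = 2564214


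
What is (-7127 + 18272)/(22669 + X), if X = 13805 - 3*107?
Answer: 3715/12051 ≈ 0.30827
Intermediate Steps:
X = 13484 (X = 13805 - 321 = 13484)
(-7127 + 18272)/(22669 + X) = (-7127 + 18272)/(22669 + 13484) = 11145/36153 = 11145*(1/36153) = 3715/12051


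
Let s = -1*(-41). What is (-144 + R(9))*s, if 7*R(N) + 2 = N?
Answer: -5863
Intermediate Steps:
R(N) = -2/7 + N/7
s = 41
(-144 + R(9))*s = (-144 + (-2/7 + (⅐)*9))*41 = (-144 + (-2/7 + 9/7))*41 = (-144 + 1)*41 = -143*41 = -5863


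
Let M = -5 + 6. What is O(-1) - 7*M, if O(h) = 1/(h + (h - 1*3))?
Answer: -36/5 ≈ -7.2000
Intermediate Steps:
O(h) = 1/(-3 + 2*h) (O(h) = 1/(h + (h - 3)) = 1/(h + (-3 + h)) = 1/(-3 + 2*h))
M = 1
O(-1) - 7*M = 1/(-3 + 2*(-1)) - 7*1 = 1/(-3 - 2) - 7 = 1/(-5) - 7 = -⅕ - 7 = -36/5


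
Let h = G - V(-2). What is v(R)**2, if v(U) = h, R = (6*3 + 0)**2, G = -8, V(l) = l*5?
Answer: 4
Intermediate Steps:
V(l) = 5*l
R = 324 (R = (18 + 0)**2 = 18**2 = 324)
h = 2 (h = -8 - 5*(-2) = -8 - 1*(-10) = -8 + 10 = 2)
v(U) = 2
v(R)**2 = 2**2 = 4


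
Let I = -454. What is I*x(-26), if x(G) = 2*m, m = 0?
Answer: 0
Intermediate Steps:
x(G) = 0 (x(G) = 2*0 = 0)
I*x(-26) = -454*0 = 0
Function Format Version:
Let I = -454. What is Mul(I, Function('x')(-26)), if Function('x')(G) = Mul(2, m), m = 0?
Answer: 0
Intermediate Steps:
Function('x')(G) = 0 (Function('x')(G) = Mul(2, 0) = 0)
Mul(I, Function('x')(-26)) = Mul(-454, 0) = 0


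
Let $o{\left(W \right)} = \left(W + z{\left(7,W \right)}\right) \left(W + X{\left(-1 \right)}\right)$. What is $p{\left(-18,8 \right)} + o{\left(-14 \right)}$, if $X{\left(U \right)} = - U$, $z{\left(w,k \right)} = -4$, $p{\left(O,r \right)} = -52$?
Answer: $182$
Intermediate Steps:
$o{\left(W \right)} = \left(1 + W\right) \left(-4 + W\right)$ ($o{\left(W \right)} = \left(W - 4\right) \left(W - -1\right) = \left(-4 + W\right) \left(W + 1\right) = \left(-4 + W\right) \left(1 + W\right) = \left(1 + W\right) \left(-4 + W\right)$)
$p{\left(-18,8 \right)} + o{\left(-14 \right)} = -52 - \left(-38 - 196\right) = -52 + \left(-4 + 196 + 42\right) = -52 + 234 = 182$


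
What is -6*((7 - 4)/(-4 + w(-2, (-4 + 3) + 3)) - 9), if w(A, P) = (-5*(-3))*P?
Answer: 693/13 ≈ 53.308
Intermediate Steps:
w(A, P) = 15*P
-6*((7 - 4)/(-4 + w(-2, (-4 + 3) + 3)) - 9) = -6*((7 - 4)/(-4 + 15*((-4 + 3) + 3)) - 9) = -6*(3/(-4 + 15*(-1 + 3)) - 9) = -6*(3/(-4 + 15*2) - 9) = -6*(3/(-4 + 30) - 9) = -6*(3/26 - 9) = -6*(-231/26) = 693/13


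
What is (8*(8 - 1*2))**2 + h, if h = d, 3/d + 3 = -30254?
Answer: 69712125/30257 ≈ 2304.0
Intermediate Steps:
d = -3/30257 (d = 3/(-3 - 30254) = 3/(-30257) = 3*(-1/30257) = -3/30257 ≈ -9.9151e-5)
h = -3/30257 ≈ -9.9151e-5
(8*(8 - 1*2))**2 + h = (8*(8 - 1*2))**2 - 3/30257 = (8*(8 - 2))**2 - 3/30257 = (8*6)**2 - 3/30257 = 48**2 - 3/30257 = 2304 - 3/30257 = 69712125/30257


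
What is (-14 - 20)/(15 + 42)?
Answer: -34/57 ≈ -0.59649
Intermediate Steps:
(-14 - 20)/(15 + 42) = -34/57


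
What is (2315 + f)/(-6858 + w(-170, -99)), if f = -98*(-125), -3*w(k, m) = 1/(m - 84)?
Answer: -7996185/3765041 ≈ -2.1238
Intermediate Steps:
w(k, m) = -1/(3*(-84 + m)) (w(k, m) = -1/(3*(m - 84)) = -1/(3*(-84 + m)))
f = 12250
(2315 + f)/(-6858 + w(-170, -99)) = (2315 + 12250)/(-6858 - 1/(-252 + 3*(-99))) = 14565/(-6858 - 1/(-252 - 297)) = 14565/(-6858 - 1/(-549)) = 14565/(-6858 - 1*(-1/549)) = 14565/(-6858 + 1/549) = 14565/(-3765041/549) = 14565*(-549/3765041) = -7996185/3765041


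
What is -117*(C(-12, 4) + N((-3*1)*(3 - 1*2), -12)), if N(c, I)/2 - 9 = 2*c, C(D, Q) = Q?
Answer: -1170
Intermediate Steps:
N(c, I) = 18 + 4*c (N(c, I) = 18 + 2*(2*c) = 18 + 4*c)
-117*(C(-12, 4) + N((-3*1)*(3 - 1*2), -12)) = -117*(4 + (18 + 4*((-3*1)*(3 - 1*2)))) = -117*(4 + (18 + 4*(-3*(3 - 2)))) = -117*(4 + (18 + 4*(-3*1))) = -117*(4 + (18 + 4*(-3))) = -117*(4 + (18 - 12)) = -117*(4 + 6) = -117*10 = -1170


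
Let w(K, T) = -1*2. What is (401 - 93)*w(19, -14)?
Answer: -616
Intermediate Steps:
w(K, T) = -2
(401 - 93)*w(19, -14) = (401 - 93)*(-2) = 308*(-2) = -616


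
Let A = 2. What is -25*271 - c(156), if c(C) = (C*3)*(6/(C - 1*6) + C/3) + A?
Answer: -778293/25 ≈ -31132.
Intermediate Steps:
c(C) = 2 + 3*C*(6/(-6 + C) + C/3) (c(C) = (C*3)*(6/(C - 1*6) + C/3) + 2 = (3*C)*(6/(C - 6) + C*(⅓)) + 2 = (3*C)*(6/(-6 + C) + C/3) + 2 = 3*C*(6/(-6 + C) + C/3) + 2 = 2 + 3*C*(6/(-6 + C) + C/3))
-25*271 - c(156) = -25*271 - (-12 + 156³ - 6*156² + 20*156)/(-6 + 156) = -6775 - (-12 + 3796416 - 6*24336 + 3120)/150 = -6775 - (-12 + 3796416 - 146016 + 3120)/150 = -6775 - 3653508/150 = -6775 - 1*608918/25 = -6775 - 608918/25 = -778293/25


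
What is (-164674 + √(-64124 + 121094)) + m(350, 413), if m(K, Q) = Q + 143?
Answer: -164118 + 3*√6330 ≈ -1.6388e+5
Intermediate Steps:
m(K, Q) = 143 + Q
(-164674 + √(-64124 + 121094)) + m(350, 413) = (-164674 + √(-64124 + 121094)) + (143 + 413) = (-164674 + √56970) + 556 = (-164674 + 3*√6330) + 556 = -164118 + 3*√6330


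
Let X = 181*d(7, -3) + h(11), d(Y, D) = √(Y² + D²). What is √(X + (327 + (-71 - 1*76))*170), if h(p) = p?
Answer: √(30611 + 181*√58) ≈ 178.86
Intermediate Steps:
d(Y, D) = √(D² + Y²)
X = 11 + 181*√58 (X = 181*√((-3)² + 7²) + 11 = 181*√(9 + 49) + 11 = 181*√58 + 11 = 11 + 181*√58 ≈ 1389.5)
√(X + (327 + (-71 - 1*76))*170) = √((11 + 181*√58) + (327 + (-71 - 1*76))*170) = √((11 + 181*√58) + (327 + (-71 - 76))*170) = √((11 + 181*√58) + (327 - 147)*170) = √((11 + 181*√58) + 180*170) = √((11 + 181*√58) + 30600) = √(30611 + 181*√58)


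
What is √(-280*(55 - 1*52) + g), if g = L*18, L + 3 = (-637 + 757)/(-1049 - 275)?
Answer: I*√98126274/331 ≈ 29.927*I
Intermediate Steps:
L = -1023/331 (L = -3 + (-637 + 757)/(-1049 - 275) = -3 + 120/(-1324) = -3 + 120*(-1/1324) = -3 - 30/331 = -1023/331 ≈ -3.0906)
g = -18414/331 (g = -1023/331*18 = -18414/331 ≈ -55.631)
√(-280*(55 - 1*52) + g) = √(-280*(55 - 1*52) - 18414/331) = √(-280*(55 - 52) - 18414/331) = √(-280*3 - 18414/331) = √(-840 - 18414/331) = √(-296454/331) = I*√98126274/331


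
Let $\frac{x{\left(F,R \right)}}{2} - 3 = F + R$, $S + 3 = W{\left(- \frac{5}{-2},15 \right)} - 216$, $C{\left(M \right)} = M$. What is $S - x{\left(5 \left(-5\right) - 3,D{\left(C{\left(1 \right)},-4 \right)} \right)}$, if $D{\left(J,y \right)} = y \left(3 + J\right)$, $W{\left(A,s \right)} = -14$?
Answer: $-151$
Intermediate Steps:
$S = -233$ ($S = -3 - 230 = -233$)
$x{\left(F,R \right)} = 6 + 2 F + 2 R$ ($x{\left(F,R \right)} = 6 + 2 \left(F + R\right) = 6 + \left(2 F + 2 R\right) = 6 + 2 F + 2 R$)
$S - x{\left(5 \left(-5\right) - 3,D{\left(C{\left(1 \right)},-4 \right)} \right)} = -233 - \left(6 + 2 \left(5 \left(-5\right) - 3\right) + 2 \left(- 4 \left(3 + 1\right)\right)\right) = -233 - \left(6 + 2 \left(-25 - 3\right) + 2 \left(\left(-4\right) 4\right)\right) = -233 - \left(6 + 2 \left(-28\right) + 2 \left(-16\right)\right) = -233 - \left(6 - 56 - 32\right) = -233 - -82 = -233 + 82 = -151$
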